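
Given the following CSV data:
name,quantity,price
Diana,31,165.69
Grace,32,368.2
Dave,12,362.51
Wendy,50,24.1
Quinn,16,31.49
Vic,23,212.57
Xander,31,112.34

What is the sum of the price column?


Values in 'price' column:
  Row 1: 165.69
  Row 2: 368.2
  Row 3: 362.51
  Row 4: 24.1
  Row 5: 31.49
  Row 6: 212.57
  Row 7: 112.34
Sum = 165.69 + 368.2 + 362.51 + 24.1 + 31.49 + 212.57 + 112.34 = 1276.9

ANSWER: 1276.9


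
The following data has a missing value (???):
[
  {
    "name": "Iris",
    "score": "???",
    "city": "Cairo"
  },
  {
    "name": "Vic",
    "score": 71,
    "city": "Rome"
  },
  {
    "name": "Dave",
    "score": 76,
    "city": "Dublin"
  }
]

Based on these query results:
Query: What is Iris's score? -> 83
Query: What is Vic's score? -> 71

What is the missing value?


The missing value is Iris's score
From query: Iris's score = 83

ANSWER: 83


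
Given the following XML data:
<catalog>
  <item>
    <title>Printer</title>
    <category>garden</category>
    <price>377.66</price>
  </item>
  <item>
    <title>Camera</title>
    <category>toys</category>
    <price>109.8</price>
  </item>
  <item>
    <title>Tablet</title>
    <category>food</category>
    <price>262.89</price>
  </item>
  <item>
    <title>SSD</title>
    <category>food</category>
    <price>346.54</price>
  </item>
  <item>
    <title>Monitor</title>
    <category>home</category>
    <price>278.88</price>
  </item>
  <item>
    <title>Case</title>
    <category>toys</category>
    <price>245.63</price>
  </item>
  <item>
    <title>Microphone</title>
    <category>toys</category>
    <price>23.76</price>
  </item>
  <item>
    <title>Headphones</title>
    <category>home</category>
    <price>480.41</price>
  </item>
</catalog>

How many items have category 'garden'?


Scanning <item> elements for <category>garden</category>:
  Item 1: Printer -> MATCH
Count: 1

ANSWER: 1


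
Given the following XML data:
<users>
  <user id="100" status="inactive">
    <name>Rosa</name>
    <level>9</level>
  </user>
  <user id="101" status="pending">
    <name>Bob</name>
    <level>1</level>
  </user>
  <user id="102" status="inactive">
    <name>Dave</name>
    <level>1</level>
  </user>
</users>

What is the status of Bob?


Finding user with name = Bob
user id="101" status="pending"

ANSWER: pending


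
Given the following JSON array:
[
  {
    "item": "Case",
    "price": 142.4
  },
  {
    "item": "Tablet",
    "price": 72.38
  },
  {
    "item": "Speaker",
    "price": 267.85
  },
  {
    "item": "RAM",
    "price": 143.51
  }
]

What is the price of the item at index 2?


Array index 2 -> Speaker
price = 267.85

ANSWER: 267.85


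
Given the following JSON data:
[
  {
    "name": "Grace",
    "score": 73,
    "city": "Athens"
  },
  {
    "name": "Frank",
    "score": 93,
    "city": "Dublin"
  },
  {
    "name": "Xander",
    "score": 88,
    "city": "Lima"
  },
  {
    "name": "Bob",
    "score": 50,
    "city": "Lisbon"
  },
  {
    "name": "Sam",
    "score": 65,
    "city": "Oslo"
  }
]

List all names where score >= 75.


Filtering records where score >= 75:
  Grace (score=73) -> no
  Frank (score=93) -> YES
  Xander (score=88) -> YES
  Bob (score=50) -> no
  Sam (score=65) -> no


ANSWER: Frank, Xander


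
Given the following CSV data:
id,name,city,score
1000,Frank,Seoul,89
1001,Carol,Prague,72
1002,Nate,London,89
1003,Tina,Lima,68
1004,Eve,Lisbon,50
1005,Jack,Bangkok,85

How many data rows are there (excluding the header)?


Counting rows (excluding header):
Header: id,name,city,score
Data rows: 6

ANSWER: 6


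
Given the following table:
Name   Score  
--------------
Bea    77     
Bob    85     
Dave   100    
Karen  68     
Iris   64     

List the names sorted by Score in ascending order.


Sorting by Score (ascending):
  Iris: 64
  Karen: 68
  Bea: 77
  Bob: 85
  Dave: 100


ANSWER: Iris, Karen, Bea, Bob, Dave


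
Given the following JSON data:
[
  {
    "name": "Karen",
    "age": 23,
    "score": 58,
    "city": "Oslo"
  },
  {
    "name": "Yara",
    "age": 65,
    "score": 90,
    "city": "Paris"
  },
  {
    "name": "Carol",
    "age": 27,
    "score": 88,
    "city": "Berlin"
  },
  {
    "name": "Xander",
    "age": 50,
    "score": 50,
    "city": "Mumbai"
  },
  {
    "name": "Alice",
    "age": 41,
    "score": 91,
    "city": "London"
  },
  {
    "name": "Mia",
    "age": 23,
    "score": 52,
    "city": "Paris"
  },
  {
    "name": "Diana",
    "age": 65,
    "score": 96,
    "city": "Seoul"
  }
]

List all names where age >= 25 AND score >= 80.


Checking both conditions:
  Karen (age=23, score=58) -> no
  Yara (age=65, score=90) -> YES
  Carol (age=27, score=88) -> YES
  Xander (age=50, score=50) -> no
  Alice (age=41, score=91) -> YES
  Mia (age=23, score=52) -> no
  Diana (age=65, score=96) -> YES


ANSWER: Yara, Carol, Alice, Diana


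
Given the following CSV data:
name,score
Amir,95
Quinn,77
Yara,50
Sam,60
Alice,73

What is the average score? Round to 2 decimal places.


Scores: 95, 77, 50, 60, 73
Sum = 355
Count = 5
Average = 355 / 5 = 71.00

ANSWER: 71.00


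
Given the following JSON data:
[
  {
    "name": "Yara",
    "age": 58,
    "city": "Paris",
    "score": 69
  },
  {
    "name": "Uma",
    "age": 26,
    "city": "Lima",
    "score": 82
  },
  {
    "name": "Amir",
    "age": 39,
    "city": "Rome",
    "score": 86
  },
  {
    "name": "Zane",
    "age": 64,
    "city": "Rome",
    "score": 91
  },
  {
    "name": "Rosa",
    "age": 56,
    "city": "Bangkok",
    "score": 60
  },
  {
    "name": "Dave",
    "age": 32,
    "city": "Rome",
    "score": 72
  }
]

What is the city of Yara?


Looking up record where name = Yara
Record index: 0
Field 'city' = Paris

ANSWER: Paris


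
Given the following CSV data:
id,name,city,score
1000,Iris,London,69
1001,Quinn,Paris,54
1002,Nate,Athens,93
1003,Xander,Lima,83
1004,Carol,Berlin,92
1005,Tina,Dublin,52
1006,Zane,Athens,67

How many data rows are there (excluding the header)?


Counting rows (excluding header):
Header: id,name,city,score
Data rows: 7

ANSWER: 7


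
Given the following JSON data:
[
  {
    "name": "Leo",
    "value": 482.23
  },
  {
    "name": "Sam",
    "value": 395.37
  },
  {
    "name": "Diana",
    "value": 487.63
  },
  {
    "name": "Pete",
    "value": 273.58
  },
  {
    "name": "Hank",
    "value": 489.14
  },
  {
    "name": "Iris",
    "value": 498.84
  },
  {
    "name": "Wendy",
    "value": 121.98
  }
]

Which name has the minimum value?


Comparing values:
  Leo: 482.23
  Sam: 395.37
  Diana: 487.63
  Pete: 273.58
  Hank: 489.14
  Iris: 498.84
  Wendy: 121.98
Minimum: Wendy (121.98)

ANSWER: Wendy


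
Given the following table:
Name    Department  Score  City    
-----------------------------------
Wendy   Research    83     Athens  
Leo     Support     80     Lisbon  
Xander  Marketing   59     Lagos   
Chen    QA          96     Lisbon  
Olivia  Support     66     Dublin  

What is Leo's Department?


Row 2: Leo
Department = Support

ANSWER: Support


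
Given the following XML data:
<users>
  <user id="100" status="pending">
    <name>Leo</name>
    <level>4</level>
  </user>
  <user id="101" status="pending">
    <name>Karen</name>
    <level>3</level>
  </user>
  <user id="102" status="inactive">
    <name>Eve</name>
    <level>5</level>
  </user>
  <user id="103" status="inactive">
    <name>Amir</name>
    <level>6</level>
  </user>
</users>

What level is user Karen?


Finding user: Karen
<level>3</level>

ANSWER: 3


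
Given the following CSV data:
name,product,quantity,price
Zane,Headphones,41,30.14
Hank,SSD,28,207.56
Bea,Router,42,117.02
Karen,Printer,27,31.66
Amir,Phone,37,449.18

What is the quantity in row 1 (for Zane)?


Row 1: Zane
Column 'quantity' = 41

ANSWER: 41


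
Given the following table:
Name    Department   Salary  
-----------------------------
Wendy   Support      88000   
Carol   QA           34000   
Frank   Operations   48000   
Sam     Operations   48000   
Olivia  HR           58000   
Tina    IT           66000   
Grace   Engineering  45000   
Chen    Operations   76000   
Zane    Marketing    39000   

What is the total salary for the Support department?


Support department members:
  Wendy: 88000
Total = 88000 = 88000

ANSWER: 88000


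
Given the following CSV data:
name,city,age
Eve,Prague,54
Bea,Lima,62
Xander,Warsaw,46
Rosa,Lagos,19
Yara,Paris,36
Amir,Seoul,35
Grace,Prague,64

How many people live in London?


Scanning city column for 'London':
Total matches: 0

ANSWER: 0


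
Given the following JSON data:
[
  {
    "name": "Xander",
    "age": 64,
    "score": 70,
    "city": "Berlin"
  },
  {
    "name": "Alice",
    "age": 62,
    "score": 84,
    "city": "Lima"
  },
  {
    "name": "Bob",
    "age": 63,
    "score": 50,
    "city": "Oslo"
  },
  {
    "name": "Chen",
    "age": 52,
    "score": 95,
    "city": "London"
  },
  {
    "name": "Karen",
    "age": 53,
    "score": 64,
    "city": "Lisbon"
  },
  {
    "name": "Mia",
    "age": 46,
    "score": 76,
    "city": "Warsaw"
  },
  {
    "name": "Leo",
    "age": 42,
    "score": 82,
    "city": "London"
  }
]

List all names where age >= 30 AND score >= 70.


Checking both conditions:
  Xander (age=64, score=70) -> YES
  Alice (age=62, score=84) -> YES
  Bob (age=63, score=50) -> no
  Chen (age=52, score=95) -> YES
  Karen (age=53, score=64) -> no
  Mia (age=46, score=76) -> YES
  Leo (age=42, score=82) -> YES


ANSWER: Xander, Alice, Chen, Mia, Leo


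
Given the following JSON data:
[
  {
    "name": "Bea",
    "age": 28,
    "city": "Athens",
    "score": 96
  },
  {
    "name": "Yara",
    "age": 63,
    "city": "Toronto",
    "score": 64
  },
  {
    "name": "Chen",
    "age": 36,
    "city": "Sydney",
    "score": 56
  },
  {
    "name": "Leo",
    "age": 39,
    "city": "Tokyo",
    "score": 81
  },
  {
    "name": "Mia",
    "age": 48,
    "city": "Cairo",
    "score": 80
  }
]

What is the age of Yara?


Looking up record where name = Yara
Record index: 1
Field 'age' = 63

ANSWER: 63


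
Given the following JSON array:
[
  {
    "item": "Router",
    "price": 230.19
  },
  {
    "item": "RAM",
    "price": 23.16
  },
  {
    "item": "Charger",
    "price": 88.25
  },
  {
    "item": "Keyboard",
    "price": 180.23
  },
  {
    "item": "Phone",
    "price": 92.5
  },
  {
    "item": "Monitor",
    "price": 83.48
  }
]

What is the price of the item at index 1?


Array index 1 -> RAM
price = 23.16

ANSWER: 23.16


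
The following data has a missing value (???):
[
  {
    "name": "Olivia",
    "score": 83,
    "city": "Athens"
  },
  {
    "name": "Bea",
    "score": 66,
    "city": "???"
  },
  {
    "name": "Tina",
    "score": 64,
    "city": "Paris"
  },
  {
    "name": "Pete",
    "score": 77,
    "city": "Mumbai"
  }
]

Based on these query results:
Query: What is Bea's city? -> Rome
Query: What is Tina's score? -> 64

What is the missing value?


The missing value is Bea's city
From query: Bea's city = Rome

ANSWER: Rome


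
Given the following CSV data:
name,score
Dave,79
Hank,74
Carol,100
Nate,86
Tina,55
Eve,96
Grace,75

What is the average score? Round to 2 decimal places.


Scores: 79, 74, 100, 86, 55, 96, 75
Sum = 565
Count = 7
Average = 565 / 7 = 80.71

ANSWER: 80.71


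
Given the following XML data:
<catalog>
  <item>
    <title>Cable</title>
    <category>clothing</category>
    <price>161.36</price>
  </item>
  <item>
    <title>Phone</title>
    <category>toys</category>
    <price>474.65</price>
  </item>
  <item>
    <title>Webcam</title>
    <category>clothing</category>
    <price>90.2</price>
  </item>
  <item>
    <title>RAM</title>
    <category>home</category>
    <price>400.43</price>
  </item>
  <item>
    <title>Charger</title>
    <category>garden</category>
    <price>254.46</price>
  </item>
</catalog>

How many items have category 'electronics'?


Scanning <item> elements for <category>electronics</category>:
Count: 0

ANSWER: 0


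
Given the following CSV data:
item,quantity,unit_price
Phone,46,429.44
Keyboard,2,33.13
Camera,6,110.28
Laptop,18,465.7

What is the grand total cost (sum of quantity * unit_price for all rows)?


Computing row totals:
  Phone: 46 * 429.44 = 19754.24
  Keyboard: 2 * 33.13 = 66.26
  Camera: 6 * 110.28 = 661.68
  Laptop: 18 * 465.7 = 8382.6
Grand total = 19754.24 + 66.26 + 661.68 + 8382.6 = 28864.78

ANSWER: 28864.78


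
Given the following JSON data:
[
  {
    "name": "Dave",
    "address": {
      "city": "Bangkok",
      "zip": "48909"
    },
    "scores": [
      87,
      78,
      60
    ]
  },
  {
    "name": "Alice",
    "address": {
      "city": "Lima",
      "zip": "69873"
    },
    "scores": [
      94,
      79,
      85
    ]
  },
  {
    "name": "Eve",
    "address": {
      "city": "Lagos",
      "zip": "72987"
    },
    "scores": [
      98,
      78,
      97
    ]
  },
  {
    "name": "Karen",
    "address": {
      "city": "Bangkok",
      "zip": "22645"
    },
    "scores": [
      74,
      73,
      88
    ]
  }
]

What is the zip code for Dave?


Path: records[0].address.zip
Value: 48909

ANSWER: 48909


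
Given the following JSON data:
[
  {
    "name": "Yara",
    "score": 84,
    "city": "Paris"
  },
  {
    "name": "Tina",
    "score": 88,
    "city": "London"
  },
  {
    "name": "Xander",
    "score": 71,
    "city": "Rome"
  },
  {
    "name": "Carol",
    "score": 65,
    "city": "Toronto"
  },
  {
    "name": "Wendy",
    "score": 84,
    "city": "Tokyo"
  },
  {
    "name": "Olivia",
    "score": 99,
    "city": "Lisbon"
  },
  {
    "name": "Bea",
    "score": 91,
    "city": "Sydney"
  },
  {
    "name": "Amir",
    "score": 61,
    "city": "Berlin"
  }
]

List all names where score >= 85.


Filtering records where score >= 85:
  Yara (score=84) -> no
  Tina (score=88) -> YES
  Xander (score=71) -> no
  Carol (score=65) -> no
  Wendy (score=84) -> no
  Olivia (score=99) -> YES
  Bea (score=91) -> YES
  Amir (score=61) -> no


ANSWER: Tina, Olivia, Bea


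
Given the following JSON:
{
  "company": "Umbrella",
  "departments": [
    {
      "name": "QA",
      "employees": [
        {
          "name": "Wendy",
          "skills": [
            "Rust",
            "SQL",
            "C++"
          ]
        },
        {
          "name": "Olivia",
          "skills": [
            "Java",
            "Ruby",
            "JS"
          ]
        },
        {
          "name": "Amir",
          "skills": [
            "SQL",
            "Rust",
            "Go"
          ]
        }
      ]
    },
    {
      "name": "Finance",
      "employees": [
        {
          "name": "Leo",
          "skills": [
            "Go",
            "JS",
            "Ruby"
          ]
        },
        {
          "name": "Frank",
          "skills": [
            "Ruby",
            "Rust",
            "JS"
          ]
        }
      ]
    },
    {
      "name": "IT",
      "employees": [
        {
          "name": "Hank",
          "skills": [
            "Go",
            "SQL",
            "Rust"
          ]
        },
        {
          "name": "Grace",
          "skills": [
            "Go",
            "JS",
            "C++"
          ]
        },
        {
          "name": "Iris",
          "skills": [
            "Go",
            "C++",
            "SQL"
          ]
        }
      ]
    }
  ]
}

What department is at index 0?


Path: departments[0].name
Value: QA

ANSWER: QA


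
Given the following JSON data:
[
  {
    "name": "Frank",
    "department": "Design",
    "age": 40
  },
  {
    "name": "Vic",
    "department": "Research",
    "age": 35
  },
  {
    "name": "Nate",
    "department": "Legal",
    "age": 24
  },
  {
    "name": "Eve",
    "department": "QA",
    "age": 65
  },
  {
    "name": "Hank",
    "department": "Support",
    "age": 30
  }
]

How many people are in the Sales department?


Scanning records for department = Sales
  No matches found
Count: 0

ANSWER: 0


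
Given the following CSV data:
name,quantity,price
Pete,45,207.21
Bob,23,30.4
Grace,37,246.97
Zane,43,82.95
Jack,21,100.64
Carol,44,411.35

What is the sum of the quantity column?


Values in 'quantity' column:
  Row 1: 45
  Row 2: 23
  Row 3: 37
  Row 4: 43
  Row 5: 21
  Row 6: 44
Sum = 45 + 23 + 37 + 43 + 21 + 44 = 213

ANSWER: 213


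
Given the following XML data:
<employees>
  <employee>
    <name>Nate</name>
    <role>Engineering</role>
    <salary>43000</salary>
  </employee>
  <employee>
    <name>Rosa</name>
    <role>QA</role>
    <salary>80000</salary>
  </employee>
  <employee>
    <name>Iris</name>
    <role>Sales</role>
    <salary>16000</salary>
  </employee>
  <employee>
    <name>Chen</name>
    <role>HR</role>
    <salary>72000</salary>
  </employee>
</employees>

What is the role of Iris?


Searching for <employee> with <name>Iris</name>
Found at position 3
<role>Sales</role>

ANSWER: Sales


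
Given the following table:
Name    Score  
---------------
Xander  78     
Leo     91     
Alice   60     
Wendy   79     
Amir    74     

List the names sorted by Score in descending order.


Sorting by Score (descending):
  Leo: 91
  Wendy: 79
  Xander: 78
  Amir: 74
  Alice: 60


ANSWER: Leo, Wendy, Xander, Amir, Alice


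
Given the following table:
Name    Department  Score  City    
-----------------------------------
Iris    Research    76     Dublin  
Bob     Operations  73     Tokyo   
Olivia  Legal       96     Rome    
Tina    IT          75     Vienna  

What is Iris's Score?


Row 1: Iris
Score = 76

ANSWER: 76


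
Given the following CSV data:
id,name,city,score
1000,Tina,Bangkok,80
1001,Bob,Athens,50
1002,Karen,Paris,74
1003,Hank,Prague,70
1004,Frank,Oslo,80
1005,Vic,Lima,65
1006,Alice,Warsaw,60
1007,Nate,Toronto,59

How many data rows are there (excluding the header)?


Counting rows (excluding header):
Header: id,name,city,score
Data rows: 8

ANSWER: 8


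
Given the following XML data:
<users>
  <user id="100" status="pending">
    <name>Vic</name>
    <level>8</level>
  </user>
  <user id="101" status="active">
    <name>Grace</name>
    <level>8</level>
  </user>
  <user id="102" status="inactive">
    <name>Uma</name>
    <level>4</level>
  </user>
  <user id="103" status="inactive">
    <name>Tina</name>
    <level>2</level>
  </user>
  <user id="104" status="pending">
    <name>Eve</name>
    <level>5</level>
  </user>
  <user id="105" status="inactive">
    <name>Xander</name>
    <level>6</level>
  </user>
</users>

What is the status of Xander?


Finding user with name = Xander
user id="105" status="inactive"

ANSWER: inactive


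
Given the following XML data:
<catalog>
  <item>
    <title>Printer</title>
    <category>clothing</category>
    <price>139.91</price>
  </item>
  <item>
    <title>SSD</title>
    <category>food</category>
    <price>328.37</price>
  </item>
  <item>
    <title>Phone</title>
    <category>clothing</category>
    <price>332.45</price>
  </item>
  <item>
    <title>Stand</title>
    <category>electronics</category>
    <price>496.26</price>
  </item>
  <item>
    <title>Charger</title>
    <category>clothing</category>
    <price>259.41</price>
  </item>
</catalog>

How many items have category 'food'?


Scanning <item> elements for <category>food</category>:
  Item 2: SSD -> MATCH
Count: 1

ANSWER: 1


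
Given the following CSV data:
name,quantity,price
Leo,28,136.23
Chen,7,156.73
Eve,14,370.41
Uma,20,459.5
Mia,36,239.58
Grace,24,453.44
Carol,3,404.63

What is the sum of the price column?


Values in 'price' column:
  Row 1: 136.23
  Row 2: 156.73
  Row 3: 370.41
  Row 4: 459.5
  Row 5: 239.58
  Row 6: 453.44
  Row 7: 404.63
Sum = 136.23 + 156.73 + 370.41 + 459.5 + 239.58 + 453.44 + 404.63 = 2220.52

ANSWER: 2220.52


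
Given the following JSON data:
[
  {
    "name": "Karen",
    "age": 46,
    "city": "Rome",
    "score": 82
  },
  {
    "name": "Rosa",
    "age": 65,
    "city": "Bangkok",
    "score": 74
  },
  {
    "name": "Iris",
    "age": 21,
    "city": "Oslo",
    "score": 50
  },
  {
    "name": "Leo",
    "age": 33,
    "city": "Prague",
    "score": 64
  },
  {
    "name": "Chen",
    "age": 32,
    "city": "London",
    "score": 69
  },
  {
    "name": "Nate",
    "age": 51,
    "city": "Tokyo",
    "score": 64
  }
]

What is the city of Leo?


Looking up record where name = Leo
Record index: 3
Field 'city' = Prague

ANSWER: Prague


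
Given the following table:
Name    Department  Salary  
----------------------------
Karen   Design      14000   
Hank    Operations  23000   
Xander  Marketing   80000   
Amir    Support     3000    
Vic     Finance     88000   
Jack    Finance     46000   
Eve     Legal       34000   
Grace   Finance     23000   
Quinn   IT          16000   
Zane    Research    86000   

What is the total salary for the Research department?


Research department members:
  Zane: 86000
Total = 86000 = 86000

ANSWER: 86000


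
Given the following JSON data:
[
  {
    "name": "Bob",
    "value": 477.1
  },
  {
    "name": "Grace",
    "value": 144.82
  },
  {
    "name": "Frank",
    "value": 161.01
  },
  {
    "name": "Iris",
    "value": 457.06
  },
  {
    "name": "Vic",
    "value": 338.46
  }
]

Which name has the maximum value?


Comparing values:
  Bob: 477.1
  Grace: 144.82
  Frank: 161.01
  Iris: 457.06
  Vic: 338.46
Maximum: Bob (477.1)

ANSWER: Bob


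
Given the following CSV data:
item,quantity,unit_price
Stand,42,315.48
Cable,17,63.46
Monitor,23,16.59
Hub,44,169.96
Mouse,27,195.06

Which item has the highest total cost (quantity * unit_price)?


Computing row totals:
  Stand: 13250.16
  Cable: 1078.82
  Monitor: 381.57
  Hub: 7478.24
  Mouse: 5266.62
Maximum: Stand (13250.16)

ANSWER: Stand


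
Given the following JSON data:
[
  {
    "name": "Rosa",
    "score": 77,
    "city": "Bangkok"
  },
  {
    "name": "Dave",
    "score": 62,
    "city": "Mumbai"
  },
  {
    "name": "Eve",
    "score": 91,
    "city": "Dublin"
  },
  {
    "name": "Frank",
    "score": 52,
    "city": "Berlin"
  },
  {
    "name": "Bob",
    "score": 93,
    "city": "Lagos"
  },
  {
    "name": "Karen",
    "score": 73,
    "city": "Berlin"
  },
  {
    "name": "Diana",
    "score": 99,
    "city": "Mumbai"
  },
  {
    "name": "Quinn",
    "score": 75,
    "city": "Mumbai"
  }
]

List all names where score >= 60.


Filtering records where score >= 60:
  Rosa (score=77) -> YES
  Dave (score=62) -> YES
  Eve (score=91) -> YES
  Frank (score=52) -> no
  Bob (score=93) -> YES
  Karen (score=73) -> YES
  Diana (score=99) -> YES
  Quinn (score=75) -> YES


ANSWER: Rosa, Dave, Eve, Bob, Karen, Diana, Quinn


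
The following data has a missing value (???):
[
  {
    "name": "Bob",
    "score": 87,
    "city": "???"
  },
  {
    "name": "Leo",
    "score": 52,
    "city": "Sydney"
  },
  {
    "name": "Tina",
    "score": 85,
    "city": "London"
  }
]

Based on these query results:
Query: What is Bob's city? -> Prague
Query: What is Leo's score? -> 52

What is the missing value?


The missing value is Bob's city
From query: Bob's city = Prague

ANSWER: Prague


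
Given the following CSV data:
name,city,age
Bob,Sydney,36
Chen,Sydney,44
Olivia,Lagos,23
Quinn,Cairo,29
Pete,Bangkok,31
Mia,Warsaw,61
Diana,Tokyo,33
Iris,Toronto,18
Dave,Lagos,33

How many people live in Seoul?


Scanning city column for 'Seoul':
Total matches: 0

ANSWER: 0


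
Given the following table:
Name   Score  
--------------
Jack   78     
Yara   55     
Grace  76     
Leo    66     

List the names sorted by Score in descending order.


Sorting by Score (descending):
  Jack: 78
  Grace: 76
  Leo: 66
  Yara: 55


ANSWER: Jack, Grace, Leo, Yara


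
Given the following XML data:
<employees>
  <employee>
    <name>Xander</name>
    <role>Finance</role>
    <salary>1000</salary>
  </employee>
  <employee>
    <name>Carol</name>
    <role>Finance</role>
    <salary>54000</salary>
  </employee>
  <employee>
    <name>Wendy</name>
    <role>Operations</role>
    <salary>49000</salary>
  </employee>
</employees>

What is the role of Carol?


Searching for <employee> with <name>Carol</name>
Found at position 2
<role>Finance</role>

ANSWER: Finance


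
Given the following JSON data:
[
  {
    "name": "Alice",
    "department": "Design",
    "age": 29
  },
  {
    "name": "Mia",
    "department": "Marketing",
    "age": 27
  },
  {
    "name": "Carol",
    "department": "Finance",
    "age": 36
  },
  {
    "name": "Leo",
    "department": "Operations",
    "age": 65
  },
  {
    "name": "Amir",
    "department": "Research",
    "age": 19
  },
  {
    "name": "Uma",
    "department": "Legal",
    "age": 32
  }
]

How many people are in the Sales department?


Scanning records for department = Sales
  No matches found
Count: 0

ANSWER: 0


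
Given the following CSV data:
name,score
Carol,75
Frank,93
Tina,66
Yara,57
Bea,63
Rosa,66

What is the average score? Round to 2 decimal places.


Scores: 75, 93, 66, 57, 63, 66
Sum = 420
Count = 6
Average = 420 / 6 = 70.00

ANSWER: 70.00


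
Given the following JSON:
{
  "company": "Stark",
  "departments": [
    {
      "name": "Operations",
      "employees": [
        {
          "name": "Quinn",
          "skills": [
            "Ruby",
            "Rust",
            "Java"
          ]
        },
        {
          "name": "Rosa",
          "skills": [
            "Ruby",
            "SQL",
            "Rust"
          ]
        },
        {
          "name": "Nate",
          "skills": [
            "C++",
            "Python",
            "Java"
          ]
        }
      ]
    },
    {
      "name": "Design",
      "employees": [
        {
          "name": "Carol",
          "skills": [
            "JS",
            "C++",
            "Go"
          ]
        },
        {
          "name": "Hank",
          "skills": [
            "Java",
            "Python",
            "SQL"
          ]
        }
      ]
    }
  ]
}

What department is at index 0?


Path: departments[0].name
Value: Operations

ANSWER: Operations


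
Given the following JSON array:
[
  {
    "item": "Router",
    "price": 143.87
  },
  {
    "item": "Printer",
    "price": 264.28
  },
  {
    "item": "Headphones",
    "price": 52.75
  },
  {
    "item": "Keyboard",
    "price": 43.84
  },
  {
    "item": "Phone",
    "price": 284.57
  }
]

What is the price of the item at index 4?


Array index 4 -> Phone
price = 284.57

ANSWER: 284.57


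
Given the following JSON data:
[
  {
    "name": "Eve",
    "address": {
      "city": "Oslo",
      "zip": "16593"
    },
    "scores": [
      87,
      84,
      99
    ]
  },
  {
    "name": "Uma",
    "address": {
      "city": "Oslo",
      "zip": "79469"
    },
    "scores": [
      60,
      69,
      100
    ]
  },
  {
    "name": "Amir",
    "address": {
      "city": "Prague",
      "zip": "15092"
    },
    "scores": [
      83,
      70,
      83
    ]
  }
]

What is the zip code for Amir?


Path: records[2].address.zip
Value: 15092

ANSWER: 15092


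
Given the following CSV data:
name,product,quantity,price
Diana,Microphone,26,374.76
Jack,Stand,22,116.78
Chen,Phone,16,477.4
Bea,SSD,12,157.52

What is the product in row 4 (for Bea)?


Row 4: Bea
Column 'product' = SSD

ANSWER: SSD


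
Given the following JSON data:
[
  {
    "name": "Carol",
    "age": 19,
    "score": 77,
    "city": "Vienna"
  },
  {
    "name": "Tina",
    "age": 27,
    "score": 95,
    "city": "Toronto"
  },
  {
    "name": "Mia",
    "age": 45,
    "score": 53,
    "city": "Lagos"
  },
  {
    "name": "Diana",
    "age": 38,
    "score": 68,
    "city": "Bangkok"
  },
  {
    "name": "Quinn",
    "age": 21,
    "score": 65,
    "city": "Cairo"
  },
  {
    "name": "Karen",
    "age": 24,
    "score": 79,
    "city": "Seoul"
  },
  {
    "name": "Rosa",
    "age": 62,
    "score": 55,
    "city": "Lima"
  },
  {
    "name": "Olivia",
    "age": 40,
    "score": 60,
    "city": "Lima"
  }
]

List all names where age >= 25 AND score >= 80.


Checking both conditions:
  Carol (age=19, score=77) -> no
  Tina (age=27, score=95) -> YES
  Mia (age=45, score=53) -> no
  Diana (age=38, score=68) -> no
  Quinn (age=21, score=65) -> no
  Karen (age=24, score=79) -> no
  Rosa (age=62, score=55) -> no
  Olivia (age=40, score=60) -> no


ANSWER: Tina


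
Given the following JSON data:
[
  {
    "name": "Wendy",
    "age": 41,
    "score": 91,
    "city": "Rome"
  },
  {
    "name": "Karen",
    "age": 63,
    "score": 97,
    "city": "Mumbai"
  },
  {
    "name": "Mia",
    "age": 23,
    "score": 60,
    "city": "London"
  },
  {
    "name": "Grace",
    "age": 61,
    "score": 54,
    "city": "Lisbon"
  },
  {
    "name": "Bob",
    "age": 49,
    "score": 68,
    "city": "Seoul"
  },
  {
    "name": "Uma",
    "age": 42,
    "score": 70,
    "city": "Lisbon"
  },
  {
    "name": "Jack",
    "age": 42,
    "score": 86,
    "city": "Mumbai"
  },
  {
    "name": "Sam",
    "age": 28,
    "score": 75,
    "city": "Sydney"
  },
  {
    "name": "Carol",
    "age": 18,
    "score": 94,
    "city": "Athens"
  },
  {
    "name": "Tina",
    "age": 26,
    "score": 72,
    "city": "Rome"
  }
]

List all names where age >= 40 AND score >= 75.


Checking both conditions:
  Wendy (age=41, score=91) -> YES
  Karen (age=63, score=97) -> YES
  Mia (age=23, score=60) -> no
  Grace (age=61, score=54) -> no
  Bob (age=49, score=68) -> no
  Uma (age=42, score=70) -> no
  Jack (age=42, score=86) -> YES
  Sam (age=28, score=75) -> no
  Carol (age=18, score=94) -> no
  Tina (age=26, score=72) -> no


ANSWER: Wendy, Karen, Jack


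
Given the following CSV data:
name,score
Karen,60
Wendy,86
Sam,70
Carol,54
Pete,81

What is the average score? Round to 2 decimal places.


Scores: 60, 86, 70, 54, 81
Sum = 351
Count = 5
Average = 351 / 5 = 70.20

ANSWER: 70.20


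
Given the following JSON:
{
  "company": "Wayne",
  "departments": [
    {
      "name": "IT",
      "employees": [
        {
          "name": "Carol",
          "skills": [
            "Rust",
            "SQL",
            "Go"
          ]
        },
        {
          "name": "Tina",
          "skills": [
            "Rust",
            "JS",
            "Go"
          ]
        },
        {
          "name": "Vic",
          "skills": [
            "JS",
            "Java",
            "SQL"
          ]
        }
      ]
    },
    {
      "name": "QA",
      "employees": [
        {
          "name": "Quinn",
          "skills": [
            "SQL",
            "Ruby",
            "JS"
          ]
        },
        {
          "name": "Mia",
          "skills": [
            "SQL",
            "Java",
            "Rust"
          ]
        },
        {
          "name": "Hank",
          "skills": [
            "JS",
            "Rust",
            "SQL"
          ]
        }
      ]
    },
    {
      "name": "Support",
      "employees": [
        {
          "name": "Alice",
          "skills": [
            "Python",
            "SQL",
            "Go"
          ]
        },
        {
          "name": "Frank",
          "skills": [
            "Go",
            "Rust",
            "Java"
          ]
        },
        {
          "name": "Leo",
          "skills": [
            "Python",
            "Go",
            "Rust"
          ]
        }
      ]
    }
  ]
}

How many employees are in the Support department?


Path: departments[2].employees
Count: 3

ANSWER: 3


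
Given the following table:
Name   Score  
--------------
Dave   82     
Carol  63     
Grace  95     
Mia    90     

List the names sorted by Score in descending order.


Sorting by Score (descending):
  Grace: 95
  Mia: 90
  Dave: 82
  Carol: 63


ANSWER: Grace, Mia, Dave, Carol


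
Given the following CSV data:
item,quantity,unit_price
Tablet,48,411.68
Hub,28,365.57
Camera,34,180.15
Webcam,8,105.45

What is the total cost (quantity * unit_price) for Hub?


Row: Hub
quantity = 28
unit_price = 365.57
total = 28 * 365.57 = 10235.96

ANSWER: 10235.96


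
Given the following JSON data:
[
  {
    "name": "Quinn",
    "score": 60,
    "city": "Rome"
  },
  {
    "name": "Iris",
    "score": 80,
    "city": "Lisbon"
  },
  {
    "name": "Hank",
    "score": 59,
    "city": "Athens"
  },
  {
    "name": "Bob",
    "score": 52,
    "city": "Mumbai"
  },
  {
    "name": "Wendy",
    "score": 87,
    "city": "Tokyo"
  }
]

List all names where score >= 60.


Filtering records where score >= 60:
  Quinn (score=60) -> YES
  Iris (score=80) -> YES
  Hank (score=59) -> no
  Bob (score=52) -> no
  Wendy (score=87) -> YES


ANSWER: Quinn, Iris, Wendy


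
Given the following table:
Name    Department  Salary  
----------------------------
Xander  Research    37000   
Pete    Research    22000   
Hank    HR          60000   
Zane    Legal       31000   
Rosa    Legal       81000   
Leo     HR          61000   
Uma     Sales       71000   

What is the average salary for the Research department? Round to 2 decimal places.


Research department members:
  Xander: 37000
  Pete: 22000
Sum = 59000
Count = 2
Average = 59000 / 2 = 29500.00

ANSWER: 29500.00


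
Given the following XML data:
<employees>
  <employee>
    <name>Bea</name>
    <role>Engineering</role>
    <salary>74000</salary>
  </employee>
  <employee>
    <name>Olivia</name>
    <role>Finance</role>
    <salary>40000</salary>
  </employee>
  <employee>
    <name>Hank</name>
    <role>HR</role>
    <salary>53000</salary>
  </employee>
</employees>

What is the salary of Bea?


Searching for <employee> with <name>Bea</name>
Found at position 1
<salary>74000</salary>

ANSWER: 74000


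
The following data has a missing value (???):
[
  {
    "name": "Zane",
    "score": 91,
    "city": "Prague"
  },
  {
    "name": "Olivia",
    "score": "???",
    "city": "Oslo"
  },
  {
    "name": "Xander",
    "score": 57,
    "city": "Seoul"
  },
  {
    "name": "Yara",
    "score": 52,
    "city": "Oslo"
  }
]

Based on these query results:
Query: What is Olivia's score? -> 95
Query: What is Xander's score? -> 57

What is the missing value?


The missing value is Olivia's score
From query: Olivia's score = 95

ANSWER: 95


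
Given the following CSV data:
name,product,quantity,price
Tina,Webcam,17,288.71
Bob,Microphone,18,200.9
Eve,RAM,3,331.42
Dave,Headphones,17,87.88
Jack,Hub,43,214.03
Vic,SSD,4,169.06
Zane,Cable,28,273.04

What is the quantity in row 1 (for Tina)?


Row 1: Tina
Column 'quantity' = 17

ANSWER: 17


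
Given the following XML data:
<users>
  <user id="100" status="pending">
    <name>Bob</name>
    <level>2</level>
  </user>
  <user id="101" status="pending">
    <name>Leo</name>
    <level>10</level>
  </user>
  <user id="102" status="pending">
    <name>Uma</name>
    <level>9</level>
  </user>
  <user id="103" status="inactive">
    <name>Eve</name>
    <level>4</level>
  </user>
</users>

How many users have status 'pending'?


Counting users with status='pending':
  Bob (id=100) -> MATCH
  Leo (id=101) -> MATCH
  Uma (id=102) -> MATCH
Count: 3

ANSWER: 3


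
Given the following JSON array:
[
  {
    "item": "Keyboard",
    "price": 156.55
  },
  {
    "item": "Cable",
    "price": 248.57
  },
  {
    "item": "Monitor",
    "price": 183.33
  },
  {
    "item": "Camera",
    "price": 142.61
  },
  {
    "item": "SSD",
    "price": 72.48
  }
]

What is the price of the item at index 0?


Array index 0 -> Keyboard
price = 156.55

ANSWER: 156.55


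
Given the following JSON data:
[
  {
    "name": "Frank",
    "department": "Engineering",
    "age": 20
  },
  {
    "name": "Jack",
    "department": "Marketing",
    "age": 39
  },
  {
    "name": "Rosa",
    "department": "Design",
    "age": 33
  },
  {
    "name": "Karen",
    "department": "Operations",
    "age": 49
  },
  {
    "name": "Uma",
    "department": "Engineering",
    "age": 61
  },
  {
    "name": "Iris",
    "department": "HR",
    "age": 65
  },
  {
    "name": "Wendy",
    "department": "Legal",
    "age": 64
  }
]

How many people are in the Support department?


Scanning records for department = Support
  No matches found
Count: 0

ANSWER: 0


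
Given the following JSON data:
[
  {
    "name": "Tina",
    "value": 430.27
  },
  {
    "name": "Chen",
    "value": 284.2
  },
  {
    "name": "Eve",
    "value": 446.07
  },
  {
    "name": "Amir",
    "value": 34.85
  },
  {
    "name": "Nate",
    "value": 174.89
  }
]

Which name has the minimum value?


Comparing values:
  Tina: 430.27
  Chen: 284.2
  Eve: 446.07
  Amir: 34.85
  Nate: 174.89
Minimum: Amir (34.85)

ANSWER: Amir


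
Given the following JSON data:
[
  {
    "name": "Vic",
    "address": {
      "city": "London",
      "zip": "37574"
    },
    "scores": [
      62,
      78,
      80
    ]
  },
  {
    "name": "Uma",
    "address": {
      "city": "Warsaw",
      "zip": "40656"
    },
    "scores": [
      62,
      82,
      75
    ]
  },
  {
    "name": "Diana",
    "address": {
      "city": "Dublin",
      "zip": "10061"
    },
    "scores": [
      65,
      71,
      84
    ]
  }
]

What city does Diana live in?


Path: records[2].address.city
Value: Dublin

ANSWER: Dublin


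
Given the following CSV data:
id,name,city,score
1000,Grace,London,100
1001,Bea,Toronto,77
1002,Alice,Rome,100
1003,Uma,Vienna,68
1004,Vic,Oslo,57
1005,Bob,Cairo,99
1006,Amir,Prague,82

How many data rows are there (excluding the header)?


Counting rows (excluding header):
Header: id,name,city,score
Data rows: 7

ANSWER: 7


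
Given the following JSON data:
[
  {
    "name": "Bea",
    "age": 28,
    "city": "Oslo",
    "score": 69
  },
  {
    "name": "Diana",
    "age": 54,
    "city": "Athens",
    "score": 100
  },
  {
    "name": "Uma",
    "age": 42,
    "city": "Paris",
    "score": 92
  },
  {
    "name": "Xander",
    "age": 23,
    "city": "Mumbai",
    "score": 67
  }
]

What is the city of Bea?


Looking up record where name = Bea
Record index: 0
Field 'city' = Oslo

ANSWER: Oslo


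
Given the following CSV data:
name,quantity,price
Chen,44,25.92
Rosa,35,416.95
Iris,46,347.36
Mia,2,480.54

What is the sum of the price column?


Values in 'price' column:
  Row 1: 25.92
  Row 2: 416.95
  Row 3: 347.36
  Row 4: 480.54
Sum = 25.92 + 416.95 + 347.36 + 480.54 = 1270.77

ANSWER: 1270.77


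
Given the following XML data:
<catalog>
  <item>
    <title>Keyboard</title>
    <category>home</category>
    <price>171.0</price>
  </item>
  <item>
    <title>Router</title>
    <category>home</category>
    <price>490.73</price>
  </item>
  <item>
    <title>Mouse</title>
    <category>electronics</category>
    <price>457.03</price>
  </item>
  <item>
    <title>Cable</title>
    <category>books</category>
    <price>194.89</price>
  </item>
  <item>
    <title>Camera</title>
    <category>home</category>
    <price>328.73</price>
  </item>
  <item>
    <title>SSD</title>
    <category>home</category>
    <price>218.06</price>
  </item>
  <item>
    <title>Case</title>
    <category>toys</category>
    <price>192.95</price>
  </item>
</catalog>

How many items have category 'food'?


Scanning <item> elements for <category>food</category>:
Count: 0

ANSWER: 0


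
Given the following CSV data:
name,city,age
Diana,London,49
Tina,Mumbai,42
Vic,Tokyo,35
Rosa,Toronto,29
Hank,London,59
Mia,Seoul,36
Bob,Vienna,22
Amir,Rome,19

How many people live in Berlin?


Scanning city column for 'Berlin':
Total matches: 0

ANSWER: 0


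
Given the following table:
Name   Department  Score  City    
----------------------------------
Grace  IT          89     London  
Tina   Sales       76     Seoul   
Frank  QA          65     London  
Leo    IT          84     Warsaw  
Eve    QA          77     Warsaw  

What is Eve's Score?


Row 5: Eve
Score = 77

ANSWER: 77


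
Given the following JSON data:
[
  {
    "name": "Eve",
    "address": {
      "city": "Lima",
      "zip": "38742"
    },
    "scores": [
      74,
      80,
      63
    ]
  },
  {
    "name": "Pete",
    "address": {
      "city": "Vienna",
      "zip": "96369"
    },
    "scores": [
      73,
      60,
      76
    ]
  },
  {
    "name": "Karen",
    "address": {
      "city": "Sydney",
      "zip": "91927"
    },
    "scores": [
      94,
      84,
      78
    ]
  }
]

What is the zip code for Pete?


Path: records[1].address.zip
Value: 96369

ANSWER: 96369
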